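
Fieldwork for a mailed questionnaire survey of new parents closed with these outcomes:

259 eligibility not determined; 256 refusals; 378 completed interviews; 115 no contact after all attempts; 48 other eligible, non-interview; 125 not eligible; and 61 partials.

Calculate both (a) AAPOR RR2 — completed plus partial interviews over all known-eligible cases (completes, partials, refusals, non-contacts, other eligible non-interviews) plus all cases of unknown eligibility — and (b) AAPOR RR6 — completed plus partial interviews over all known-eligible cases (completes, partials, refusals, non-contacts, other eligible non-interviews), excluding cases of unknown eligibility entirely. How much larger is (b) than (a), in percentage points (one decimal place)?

11.9

Numerator: 378 + 61 = 439
Base: 378 + 61 + 256 + 115 + 48 + 259 = 1117
RR2 = 439 / 1117 = 0.3930
Base: 378 + 61 + 256 + 115 + 48 = 858
RR6 = 439 / 858 = 0.5117
Difference = 51.17 − 39.30 = 11.87 percentage points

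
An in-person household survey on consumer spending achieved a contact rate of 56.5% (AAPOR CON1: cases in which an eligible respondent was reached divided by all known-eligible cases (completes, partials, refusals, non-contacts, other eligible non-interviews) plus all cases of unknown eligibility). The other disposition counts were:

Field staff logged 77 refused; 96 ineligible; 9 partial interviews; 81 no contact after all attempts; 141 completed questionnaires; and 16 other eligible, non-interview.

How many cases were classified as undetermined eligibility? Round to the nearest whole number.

106

Num → 141 + 9 + 77 + 16 = 243
CON1 = 243 / D = 0.565
D = 243 / 0.565 = 430.1
Other denominator terms total 324
undetermined eligibility = 430.1 − 324 ≈ 106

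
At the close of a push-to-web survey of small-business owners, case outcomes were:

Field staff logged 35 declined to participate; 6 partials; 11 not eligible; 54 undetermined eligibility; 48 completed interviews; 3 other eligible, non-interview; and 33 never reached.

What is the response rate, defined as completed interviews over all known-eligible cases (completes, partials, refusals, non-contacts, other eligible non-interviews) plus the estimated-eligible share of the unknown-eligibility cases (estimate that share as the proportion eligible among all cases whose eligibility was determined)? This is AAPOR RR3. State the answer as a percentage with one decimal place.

Num → 48
Determined eligible → 48 + 6 + 35 + 33 + 3 = 125
e = 125 / (125 + 11) = 125 / 136 = 0.9191
e × U → 0.9191 × 54 = 49.63
Denom → 125 + 49.63 = 174.63
RR3 = 48 / 174.63 = 0.2749

27.5%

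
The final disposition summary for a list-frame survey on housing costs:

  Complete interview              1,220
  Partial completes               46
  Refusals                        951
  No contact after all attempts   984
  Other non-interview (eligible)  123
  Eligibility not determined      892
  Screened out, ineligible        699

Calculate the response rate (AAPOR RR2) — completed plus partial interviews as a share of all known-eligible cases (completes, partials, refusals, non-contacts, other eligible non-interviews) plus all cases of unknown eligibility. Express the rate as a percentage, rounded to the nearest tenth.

Numerator = 1220 + 46 = 1266
Denom = 1220 + 46 + 951 + 984 + 123 + 892 = 4216
RR2 = 1266 / 4216 = 0.3003

30.0%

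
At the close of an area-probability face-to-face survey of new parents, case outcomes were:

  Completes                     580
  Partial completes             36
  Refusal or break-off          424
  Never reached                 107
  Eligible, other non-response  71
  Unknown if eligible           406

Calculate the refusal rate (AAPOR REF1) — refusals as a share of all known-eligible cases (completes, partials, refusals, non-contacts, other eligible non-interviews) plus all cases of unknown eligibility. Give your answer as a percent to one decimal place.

Num: 424
Denom: 580 + 36 + 424 + 107 + 71 + 406 = 1624
REF1 = 424 / 1624 = 0.2611

26.1%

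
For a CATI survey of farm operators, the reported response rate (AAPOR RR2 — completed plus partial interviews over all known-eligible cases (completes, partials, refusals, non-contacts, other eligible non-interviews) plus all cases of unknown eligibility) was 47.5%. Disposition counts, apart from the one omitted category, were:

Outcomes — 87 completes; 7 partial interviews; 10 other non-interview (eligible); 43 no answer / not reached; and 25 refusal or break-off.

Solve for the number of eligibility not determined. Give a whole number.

Top → 87 + 7 = 94
RR2 = 94 / D = 0.475
D = 94 / 0.475 = 197.9
Rest of base = 172
eligibility not determined = 197.9 − 172 ≈ 26

26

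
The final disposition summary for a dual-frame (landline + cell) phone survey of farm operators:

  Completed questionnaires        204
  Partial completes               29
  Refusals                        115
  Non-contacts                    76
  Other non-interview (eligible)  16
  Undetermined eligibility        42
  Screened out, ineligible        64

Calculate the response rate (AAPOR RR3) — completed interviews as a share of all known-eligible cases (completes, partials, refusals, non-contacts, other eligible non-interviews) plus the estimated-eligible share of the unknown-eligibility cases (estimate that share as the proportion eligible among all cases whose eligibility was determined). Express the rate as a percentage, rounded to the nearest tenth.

42.8%

Top → 204
Known eligible → 204 + 29 + 115 + 76 + 16 = 440
e = 440 / (440 + 64) = 440 / 504 = 0.8730
Estimated eligible among unknowns → 0.8730 × 42 = 36.67
Denom → 440 + 36.67 = 476.67
RR3 = 204 / 476.67 = 0.4280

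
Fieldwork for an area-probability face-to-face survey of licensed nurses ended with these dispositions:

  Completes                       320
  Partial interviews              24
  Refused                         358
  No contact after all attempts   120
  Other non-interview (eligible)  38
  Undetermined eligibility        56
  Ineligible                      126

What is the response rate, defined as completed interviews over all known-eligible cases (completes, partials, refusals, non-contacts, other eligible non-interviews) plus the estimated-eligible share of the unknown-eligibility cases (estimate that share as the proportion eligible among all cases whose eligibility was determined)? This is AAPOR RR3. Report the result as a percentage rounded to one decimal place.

35.2%

Numerator: 320
Known eligible: 320 + 24 + 358 + 120 + 38 = 860
e = 860 / (860 + 126) = 860 / 986 = 0.8722
Eligible share of unknowns: 0.8722 × 56 = 48.84
Base: 860 + 48.84 = 908.84
RR3 = 320 / 908.84 = 0.3521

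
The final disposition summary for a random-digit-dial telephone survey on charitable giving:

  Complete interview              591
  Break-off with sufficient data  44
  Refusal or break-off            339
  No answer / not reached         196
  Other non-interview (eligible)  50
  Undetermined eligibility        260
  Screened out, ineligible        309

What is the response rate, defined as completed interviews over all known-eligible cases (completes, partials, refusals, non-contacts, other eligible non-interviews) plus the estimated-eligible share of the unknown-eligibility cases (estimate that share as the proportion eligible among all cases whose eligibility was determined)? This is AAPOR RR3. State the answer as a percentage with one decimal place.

Top → 591
Eligible (known) → 591 + 44 + 339 + 196 + 50 = 1220
e = 1220 / (1220 + 309) = 1220 / 1529 = 0.7979
e × U → 0.7979 × 260 = 207.45
Base → 1220 + 207.45 = 1427.45
RR3 = 591 / 1427.45 = 0.4140

41.4%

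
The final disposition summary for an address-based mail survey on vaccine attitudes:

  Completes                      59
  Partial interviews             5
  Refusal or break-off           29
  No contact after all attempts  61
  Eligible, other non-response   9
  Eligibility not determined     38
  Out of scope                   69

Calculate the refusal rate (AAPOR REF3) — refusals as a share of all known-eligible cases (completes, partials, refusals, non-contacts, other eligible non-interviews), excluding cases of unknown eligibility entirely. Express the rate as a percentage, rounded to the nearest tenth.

17.8%

Numerator → 29
Denom → 59 + 5 + 29 + 61 + 9 = 163
REF3 = 29 / 163 = 0.1779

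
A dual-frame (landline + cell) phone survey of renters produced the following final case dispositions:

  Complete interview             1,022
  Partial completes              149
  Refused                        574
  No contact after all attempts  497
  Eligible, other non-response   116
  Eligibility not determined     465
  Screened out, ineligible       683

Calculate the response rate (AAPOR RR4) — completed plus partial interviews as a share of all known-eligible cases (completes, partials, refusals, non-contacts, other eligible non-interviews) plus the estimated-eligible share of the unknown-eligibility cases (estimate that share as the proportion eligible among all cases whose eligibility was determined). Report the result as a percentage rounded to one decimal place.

Top: 1022 + 149 = 1171
Eligible (known): 1022 + 149 + 574 + 497 + 116 = 2358
e = 2358 / (2358 + 683) = 2358 / 3041 = 0.7754
Eligible share of unknowns: 0.7754 × 465 = 360.56
Base: 2358 + 360.56 = 2718.56
RR4 = 1171 / 2718.56 = 0.4307

43.1%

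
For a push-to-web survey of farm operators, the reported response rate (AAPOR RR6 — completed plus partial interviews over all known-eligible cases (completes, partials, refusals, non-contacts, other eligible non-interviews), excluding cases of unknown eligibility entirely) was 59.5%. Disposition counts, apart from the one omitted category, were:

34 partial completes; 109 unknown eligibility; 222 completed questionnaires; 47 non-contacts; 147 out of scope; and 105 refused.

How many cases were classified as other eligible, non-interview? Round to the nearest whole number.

Numerator: 222 + 34 = 256
RR6 = 256 / D = 0.595
D = 256 / 0.595 = 430.3
Rest of base = 408
other eligible, non-interview = 430.3 − 408 ≈ 22

22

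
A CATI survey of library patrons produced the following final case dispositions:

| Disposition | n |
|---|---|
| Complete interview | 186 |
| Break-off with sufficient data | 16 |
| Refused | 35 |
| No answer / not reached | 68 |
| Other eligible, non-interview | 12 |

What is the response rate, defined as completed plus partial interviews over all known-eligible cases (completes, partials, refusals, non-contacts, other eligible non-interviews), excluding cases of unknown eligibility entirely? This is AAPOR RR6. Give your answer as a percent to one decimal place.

Top: 186 + 16 = 202
Denom: 186 + 16 + 35 + 68 + 12 = 317
RR6 = 202 / 317 = 0.6372

63.7%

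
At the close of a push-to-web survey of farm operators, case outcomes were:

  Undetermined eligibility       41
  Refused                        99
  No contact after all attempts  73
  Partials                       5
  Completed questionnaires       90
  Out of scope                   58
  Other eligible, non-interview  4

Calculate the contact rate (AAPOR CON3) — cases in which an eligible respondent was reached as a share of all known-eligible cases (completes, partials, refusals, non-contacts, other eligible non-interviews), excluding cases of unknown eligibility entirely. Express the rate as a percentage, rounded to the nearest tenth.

Top: 90 + 5 + 99 + 4 = 198
Denom: 90 + 5 + 99 + 73 + 4 = 271
CON3 = 198 / 271 = 0.7306

73.1%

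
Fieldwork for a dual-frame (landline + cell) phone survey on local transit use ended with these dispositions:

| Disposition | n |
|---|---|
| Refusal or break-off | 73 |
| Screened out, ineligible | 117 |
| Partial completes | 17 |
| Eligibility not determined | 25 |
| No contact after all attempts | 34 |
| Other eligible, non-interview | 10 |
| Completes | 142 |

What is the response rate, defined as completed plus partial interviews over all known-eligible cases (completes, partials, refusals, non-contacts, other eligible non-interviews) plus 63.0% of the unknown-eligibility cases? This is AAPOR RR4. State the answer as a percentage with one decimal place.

Numerator = 142 + 17 = 159
Eligible (known) = 142 + 17 + 73 + 34 + 10 = 276
Estimated eligible among unknowns = 0.6300 × 25 = 15.75
Denominator = 276 + 15.75 = 291.75
RR4 = 159 / 291.75 = 0.5450

54.5%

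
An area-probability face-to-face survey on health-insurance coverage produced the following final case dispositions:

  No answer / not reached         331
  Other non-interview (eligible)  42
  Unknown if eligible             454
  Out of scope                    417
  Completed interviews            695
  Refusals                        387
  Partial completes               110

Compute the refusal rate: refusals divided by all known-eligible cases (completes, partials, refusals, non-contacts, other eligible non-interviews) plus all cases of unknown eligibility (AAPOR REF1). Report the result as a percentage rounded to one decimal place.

19.2%

Numerator: 387
Base: 695 + 110 + 387 + 331 + 42 + 454 = 2019
REF1 = 387 / 2019 = 0.1917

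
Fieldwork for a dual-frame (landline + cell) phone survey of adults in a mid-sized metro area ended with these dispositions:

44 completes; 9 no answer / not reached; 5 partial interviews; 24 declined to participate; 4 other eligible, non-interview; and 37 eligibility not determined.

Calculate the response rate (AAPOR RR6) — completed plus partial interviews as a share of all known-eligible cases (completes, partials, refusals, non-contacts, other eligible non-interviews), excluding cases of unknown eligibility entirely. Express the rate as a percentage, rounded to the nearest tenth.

Num = 44 + 5 = 49
Base = 44 + 5 + 24 + 9 + 4 = 86
RR6 = 49 / 86 = 0.5698

57.0%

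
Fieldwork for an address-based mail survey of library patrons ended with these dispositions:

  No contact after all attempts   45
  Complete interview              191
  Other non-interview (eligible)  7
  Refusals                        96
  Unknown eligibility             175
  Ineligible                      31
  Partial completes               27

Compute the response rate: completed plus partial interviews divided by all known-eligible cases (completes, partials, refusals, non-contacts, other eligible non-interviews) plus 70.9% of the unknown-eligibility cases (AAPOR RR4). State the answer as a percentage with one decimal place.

44.5%

Num: 191 + 27 = 218
Eligible (known): 191 + 27 + 96 + 45 + 7 = 366
Eligible share of unknowns: 0.7090 × 175 = 124.07
Denominator: 366 + 124.07 = 490.07
RR4 = 218 / 490.07 = 0.4448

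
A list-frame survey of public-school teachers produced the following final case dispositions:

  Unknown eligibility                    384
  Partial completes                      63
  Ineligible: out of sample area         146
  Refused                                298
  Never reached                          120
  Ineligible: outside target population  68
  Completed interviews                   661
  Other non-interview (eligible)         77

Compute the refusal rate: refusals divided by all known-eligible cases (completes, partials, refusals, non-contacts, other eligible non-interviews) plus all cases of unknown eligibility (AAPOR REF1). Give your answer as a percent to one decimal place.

18.6%

Not eligible = 68 + 146 = 214
Numerator: 298
Denom: 661 + 63 + 298 + 120 + 77 + 384 = 1603
REF1 = 298 / 1603 = 0.1859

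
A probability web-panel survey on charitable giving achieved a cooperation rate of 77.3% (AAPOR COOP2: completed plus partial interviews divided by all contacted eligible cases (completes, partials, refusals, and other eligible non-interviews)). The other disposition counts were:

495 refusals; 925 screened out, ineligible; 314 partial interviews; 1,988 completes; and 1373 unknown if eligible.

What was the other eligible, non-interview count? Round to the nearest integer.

Top = 1988 + 314 = 2302
COOP2 = 2302 / D = 0.773
D = 2302 / 0.773 = 2978.0
Remaining denominator categories sum to 2797
other eligible, non-interview = 2978.0 − 2797 ≈ 181

181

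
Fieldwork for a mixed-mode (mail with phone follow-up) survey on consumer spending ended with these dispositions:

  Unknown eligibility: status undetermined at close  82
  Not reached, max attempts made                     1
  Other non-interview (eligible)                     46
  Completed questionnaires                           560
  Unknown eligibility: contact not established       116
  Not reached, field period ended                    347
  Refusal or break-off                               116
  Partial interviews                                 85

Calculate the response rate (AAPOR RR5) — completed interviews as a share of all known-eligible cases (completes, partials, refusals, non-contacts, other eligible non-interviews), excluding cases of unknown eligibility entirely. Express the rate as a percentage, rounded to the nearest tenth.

Never reached = 347 + 1 = 348
Eligibility not determined = 116 + 82 = 198
Top: 560
Denominator: 560 + 85 + 116 + 348 + 46 = 1155
RR5 = 560 / 1155 = 0.4848

48.5%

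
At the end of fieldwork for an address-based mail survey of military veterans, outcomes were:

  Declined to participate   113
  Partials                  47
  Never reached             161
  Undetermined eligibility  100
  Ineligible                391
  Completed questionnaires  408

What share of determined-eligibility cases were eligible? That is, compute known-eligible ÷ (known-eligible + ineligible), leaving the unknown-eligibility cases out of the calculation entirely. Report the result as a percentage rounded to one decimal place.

Known eligible: 408 + 47 + 113 + 161 = 729
e = 729 / (729 + 391) = 729 / 1120 = 0.6509

65.1%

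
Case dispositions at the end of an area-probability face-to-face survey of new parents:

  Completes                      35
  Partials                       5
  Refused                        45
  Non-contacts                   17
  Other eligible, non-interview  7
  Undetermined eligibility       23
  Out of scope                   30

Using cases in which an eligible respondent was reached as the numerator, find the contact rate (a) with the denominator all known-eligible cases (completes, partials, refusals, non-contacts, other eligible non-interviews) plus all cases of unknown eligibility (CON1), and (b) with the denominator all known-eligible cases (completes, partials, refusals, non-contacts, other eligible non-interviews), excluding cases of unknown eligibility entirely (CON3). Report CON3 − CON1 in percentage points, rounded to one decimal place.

14.7

Num → 35 + 5 + 45 + 7 = 92
Denominator → 35 + 5 + 45 + 17 + 7 + 23 = 132
CON1 = 92 / 132 = 0.6970
Denominator → 35 + 5 + 45 + 17 + 7 = 109
CON3 = 92 / 109 = 0.8440
Difference = 84.40 − 69.70 = 14.70 percentage points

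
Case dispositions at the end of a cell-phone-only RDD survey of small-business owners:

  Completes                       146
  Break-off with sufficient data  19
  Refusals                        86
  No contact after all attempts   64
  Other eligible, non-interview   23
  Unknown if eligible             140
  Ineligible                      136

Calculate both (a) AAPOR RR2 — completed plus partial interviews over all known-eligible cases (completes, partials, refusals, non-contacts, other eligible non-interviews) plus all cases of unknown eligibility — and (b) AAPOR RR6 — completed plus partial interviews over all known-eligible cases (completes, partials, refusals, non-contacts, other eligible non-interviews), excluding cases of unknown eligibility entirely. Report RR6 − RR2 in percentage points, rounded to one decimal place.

Top → 146 + 19 = 165
Denom → 146 + 19 + 86 + 64 + 23 + 140 = 478
RR2 = 165 / 478 = 0.3452
Denom → 146 + 19 + 86 + 64 + 23 = 338
RR6 = 165 / 338 = 0.4882
Difference = 48.82 − 34.52 = 14.30 percentage points

14.3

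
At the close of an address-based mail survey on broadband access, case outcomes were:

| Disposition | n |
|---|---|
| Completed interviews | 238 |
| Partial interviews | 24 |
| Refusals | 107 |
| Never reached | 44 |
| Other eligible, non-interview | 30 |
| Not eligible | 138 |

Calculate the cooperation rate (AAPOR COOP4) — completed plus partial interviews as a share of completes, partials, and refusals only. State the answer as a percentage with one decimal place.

Numerator → 238 + 24 = 262
Denom → 238 + 24 + 107 = 369
COOP4 = 262 / 369 = 0.7100

71.0%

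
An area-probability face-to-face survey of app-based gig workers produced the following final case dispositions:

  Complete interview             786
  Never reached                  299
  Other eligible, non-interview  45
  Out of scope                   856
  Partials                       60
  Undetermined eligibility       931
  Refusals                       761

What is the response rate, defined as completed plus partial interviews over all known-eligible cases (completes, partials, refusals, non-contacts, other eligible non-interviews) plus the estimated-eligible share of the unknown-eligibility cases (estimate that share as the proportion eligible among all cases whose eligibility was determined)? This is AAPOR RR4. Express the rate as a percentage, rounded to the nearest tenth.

32.6%

Numerator → 786 + 60 = 846
Eligible (known) → 786 + 60 + 761 + 299 + 45 = 1951
e = 1951 / (1951 + 856) = 1951 / 2807 = 0.6950
Estimated eligible among unknowns → 0.6950 × 931 = 647.04
Denom → 1951 + 647.04 = 2598.04
RR4 = 846 / 2598.04 = 0.3256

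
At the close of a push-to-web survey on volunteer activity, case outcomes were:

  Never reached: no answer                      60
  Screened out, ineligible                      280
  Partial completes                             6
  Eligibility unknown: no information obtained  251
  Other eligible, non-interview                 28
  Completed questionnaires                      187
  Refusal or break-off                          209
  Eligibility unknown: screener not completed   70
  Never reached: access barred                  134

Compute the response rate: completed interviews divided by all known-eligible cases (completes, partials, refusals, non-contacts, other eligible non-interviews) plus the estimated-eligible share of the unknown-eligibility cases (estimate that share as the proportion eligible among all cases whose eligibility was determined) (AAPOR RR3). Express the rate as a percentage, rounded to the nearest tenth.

22.1%

No contact after all attempts = 60 + 134 = 194
Undetermined eligibility = 70 + 251 = 321
Top: 187
Known eligible: 187 + 6 + 209 + 194 + 28 = 624
e = 624 / (624 + 280) = 624 / 904 = 0.6903
e × U: 0.6903 × 321 = 221.59
Denominator: 624 + 221.59 = 845.59
RR3 = 187 / 845.59 = 0.2211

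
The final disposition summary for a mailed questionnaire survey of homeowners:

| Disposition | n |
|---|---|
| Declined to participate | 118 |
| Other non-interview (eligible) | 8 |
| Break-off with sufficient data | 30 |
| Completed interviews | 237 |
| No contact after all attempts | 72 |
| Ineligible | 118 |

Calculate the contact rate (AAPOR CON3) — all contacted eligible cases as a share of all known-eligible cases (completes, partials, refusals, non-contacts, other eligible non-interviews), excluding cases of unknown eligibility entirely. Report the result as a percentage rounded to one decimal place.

Numerator → 237 + 30 + 118 + 8 = 393
Denominator → 237 + 30 + 118 + 72 + 8 = 465
CON3 = 393 / 465 = 0.8452

84.5%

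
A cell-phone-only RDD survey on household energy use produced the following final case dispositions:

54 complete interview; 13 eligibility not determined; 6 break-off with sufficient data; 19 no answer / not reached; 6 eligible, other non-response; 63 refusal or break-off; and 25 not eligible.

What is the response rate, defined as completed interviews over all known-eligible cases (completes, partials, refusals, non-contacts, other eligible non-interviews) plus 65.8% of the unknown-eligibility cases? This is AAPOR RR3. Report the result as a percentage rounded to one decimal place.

Num = 54
Known eligible = 54 + 6 + 63 + 19 + 6 = 148
Estimated eligible among unknowns = 0.6580 × 13 = 8.55
Base = 148 + 8.55 = 156.55
RR3 = 54 / 156.55 = 0.3449

34.5%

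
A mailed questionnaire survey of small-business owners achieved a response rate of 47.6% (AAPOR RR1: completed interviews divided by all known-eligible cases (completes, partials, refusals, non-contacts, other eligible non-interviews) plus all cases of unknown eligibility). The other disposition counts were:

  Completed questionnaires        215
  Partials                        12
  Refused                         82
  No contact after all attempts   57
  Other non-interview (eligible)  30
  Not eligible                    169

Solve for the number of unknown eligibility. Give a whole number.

56

RR1 = 215 / D = 0.476
D = 215 / 0.476 = 451.7
Other denominator terms total 396
unknown eligibility = 451.7 − 396 ≈ 56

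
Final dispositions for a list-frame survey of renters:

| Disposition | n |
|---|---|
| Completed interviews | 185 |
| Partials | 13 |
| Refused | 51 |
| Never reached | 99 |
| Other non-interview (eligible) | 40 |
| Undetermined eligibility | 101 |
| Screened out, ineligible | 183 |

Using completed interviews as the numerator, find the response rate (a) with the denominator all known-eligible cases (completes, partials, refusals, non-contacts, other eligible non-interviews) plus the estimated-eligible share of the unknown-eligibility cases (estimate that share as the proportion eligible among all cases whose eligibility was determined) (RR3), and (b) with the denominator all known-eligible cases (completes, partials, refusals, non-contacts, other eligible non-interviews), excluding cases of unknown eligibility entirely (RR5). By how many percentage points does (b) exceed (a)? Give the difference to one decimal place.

Top = 185
Eligible (known) = 185 + 13 + 51 + 99 + 40 = 388
e = 388 / (388 + 183) = 388 / 571 = 0.6795
Eligible share of unknowns = 0.6795 × 101 = 68.63
Denominator = 388 + 68.63 = 456.63
RR3 = 185 / 456.63 = 0.4051
Denominator = 185 + 13 + 51 + 99 + 40 = 388
RR5 = 185 / 388 = 0.4768
Difference = 47.68 − 40.51 = 7.17 percentage points

7.2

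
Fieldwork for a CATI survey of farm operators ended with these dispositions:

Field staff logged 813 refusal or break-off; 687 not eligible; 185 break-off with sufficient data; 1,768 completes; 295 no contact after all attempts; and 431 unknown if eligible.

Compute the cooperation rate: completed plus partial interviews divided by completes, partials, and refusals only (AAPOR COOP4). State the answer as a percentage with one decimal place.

70.6%

Top: 1768 + 185 = 1953
Denom: 1768 + 185 + 813 = 2766
COOP4 = 1953 / 2766 = 0.7061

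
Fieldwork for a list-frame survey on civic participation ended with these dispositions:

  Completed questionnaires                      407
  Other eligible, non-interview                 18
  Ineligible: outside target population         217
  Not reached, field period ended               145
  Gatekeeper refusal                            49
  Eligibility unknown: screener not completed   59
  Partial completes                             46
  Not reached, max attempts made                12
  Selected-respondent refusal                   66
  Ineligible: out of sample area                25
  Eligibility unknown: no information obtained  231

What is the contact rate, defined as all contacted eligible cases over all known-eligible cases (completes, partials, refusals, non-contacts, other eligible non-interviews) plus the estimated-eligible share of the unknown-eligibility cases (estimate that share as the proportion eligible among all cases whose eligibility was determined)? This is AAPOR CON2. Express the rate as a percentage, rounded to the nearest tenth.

Refused = 49 + 66 = 115
Non-contacts = 145 + 12 = 157
Undetermined eligibility = 59 + 231 = 290
Screened out, ineligible = 217 + 25 = 242
Top: 407 + 46 + 115 + 18 = 586
Determined eligible: 407 + 46 + 115 + 157 + 18 = 743
e = 743 / (743 + 242) = 743 / 985 = 0.7543
Estimated eligible among unknowns: 0.7543 × 290 = 218.75
Base: 743 + 218.75 = 961.75
CON2 = 586 / 961.75 = 0.6093

60.9%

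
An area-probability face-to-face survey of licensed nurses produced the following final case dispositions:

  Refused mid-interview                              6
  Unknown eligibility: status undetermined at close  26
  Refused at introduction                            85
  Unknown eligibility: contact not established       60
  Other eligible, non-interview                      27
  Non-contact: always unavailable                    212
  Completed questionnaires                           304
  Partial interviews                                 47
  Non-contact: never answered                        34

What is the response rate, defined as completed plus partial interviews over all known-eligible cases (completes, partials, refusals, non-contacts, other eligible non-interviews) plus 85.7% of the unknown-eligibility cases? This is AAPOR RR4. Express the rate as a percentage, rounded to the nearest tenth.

44.5%

Refusal or break-off = 85 + 6 = 91
No contact after all attempts = 34 + 212 = 246
Unknown eligibility = 60 + 26 = 86
Num: 304 + 47 = 351
Eligible (known): 304 + 47 + 91 + 246 + 27 = 715
Eligible share of unknowns: 0.8570 × 86 = 73.70
Denom: 715 + 73.70 = 788.70
RR4 = 351 / 788.70 = 0.4450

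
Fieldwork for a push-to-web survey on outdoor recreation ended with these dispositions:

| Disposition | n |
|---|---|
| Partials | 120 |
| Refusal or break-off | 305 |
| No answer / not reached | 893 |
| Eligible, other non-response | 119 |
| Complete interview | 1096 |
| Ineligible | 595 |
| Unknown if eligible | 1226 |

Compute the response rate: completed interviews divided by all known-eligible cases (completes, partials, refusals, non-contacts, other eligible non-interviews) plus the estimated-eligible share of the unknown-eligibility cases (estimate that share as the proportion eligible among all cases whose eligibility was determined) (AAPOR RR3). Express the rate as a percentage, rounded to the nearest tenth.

Top = 1096
Known eligible = 1096 + 120 + 305 + 893 + 119 = 2533
e = 2533 / (2533 + 595) = 2533 / 3128 = 0.8098
e × U = 0.8098 × 1226 = 992.81
Denom = 2533 + 992.81 = 3525.81
RR3 = 1096 / 3525.81 = 0.3109

31.1%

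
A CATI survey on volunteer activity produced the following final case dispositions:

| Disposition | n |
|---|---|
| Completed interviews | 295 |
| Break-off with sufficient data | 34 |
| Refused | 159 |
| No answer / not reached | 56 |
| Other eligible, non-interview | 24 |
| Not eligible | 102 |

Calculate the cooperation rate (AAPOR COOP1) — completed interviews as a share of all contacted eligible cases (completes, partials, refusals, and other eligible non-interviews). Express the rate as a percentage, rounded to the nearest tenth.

Top → 295
Denom → 295 + 34 + 159 + 24 = 512
COOP1 = 295 / 512 = 0.5762

57.6%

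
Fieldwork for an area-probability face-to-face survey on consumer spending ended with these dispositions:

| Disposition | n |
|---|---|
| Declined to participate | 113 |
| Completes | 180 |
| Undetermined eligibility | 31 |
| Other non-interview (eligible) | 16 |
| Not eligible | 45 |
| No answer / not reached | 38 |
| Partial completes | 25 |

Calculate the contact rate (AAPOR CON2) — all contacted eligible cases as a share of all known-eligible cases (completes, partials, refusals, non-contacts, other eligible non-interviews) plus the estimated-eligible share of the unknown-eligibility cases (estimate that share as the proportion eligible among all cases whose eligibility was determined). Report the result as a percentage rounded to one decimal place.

83.6%

Top: 180 + 25 + 113 + 16 = 334
Eligible (known): 180 + 25 + 113 + 38 + 16 = 372
e = 372 / (372 + 45) = 372 / 417 = 0.8921
e × U: 0.8921 × 31 = 27.66
Denom: 372 + 27.66 = 399.66
CON2 = 334 / 399.66 = 0.8357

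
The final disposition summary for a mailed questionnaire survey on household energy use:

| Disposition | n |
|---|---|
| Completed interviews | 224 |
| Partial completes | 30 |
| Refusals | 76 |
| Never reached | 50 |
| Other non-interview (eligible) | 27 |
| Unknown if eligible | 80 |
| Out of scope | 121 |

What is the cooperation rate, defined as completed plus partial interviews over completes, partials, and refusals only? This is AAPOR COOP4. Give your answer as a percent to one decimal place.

Top = 224 + 30 = 254
Denominator = 224 + 30 + 76 = 330
COOP4 = 254 / 330 = 0.7697

77.0%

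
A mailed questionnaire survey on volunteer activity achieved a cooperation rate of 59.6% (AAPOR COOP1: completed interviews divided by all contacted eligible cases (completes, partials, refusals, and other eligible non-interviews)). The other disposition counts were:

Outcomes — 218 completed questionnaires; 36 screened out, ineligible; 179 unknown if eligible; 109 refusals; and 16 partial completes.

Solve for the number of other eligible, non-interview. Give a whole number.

23

COOP1 = 218 / D = 0.596
D = 218 / 0.596 = 365.8
Rest of base = 343
other eligible, non-interview = 365.8 − 343 ≈ 23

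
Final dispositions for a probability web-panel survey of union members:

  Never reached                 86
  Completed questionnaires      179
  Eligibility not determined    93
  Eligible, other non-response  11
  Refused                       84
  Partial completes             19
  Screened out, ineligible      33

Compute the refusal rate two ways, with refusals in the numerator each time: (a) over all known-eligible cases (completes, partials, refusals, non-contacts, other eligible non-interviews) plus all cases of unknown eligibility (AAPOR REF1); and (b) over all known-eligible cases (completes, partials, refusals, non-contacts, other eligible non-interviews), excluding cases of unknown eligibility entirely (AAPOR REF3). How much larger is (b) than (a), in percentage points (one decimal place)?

Numerator = 84
Denom = 179 + 19 + 84 + 86 + 11 + 93 = 472
REF1 = 84 / 472 = 0.1780
Denom = 179 + 19 + 84 + 86 + 11 = 379
REF3 = 84 / 379 = 0.2216
Difference = 22.16 − 17.80 = 4.36 percentage points

4.4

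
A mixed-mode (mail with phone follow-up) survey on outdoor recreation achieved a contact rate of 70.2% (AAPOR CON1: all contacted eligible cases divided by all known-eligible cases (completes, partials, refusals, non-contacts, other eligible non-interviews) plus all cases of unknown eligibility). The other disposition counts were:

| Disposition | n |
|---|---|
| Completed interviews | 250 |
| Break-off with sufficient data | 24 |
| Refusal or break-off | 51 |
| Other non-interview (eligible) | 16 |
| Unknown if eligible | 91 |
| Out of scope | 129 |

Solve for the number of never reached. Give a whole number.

54

Top: 250 + 24 + 51 + 16 = 341
CON1 = 341 / D = 0.702
D = 341 / 0.702 = 485.8
Other denominator terms total 432
never reached = 485.8 − 432 ≈ 54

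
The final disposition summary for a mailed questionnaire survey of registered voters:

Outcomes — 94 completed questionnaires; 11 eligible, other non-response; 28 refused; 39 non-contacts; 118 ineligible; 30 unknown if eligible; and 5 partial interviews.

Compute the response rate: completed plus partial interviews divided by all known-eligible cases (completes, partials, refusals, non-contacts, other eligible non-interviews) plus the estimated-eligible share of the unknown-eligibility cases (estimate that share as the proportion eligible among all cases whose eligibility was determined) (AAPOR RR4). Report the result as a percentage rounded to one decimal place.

Num = 94 + 5 = 99
Determined eligible = 94 + 5 + 28 + 39 + 11 = 177
e = 177 / (177 + 118) = 177 / 295 = 0.6000
Estimated eligible among unknowns = 0.6000 × 30 = 18.00
Base = 177 + 18.00 = 195.00
RR4 = 99 / 195.00 = 0.5077

50.8%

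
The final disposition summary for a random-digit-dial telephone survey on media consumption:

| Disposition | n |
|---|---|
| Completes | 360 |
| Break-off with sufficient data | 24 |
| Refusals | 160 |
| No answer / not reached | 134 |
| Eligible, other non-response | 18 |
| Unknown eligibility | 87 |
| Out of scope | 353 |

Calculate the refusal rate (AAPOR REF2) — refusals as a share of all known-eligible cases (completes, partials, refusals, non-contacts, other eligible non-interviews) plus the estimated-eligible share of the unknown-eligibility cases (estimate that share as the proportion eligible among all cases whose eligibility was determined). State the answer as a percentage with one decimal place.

21.2%

Num = 160
Determined eligible = 360 + 24 + 160 + 134 + 18 = 696
e = 696 / (696 + 353) = 696 / 1049 = 0.6635
Estimated eligible among unknowns = 0.6635 × 87 = 57.72
Denominator = 696 + 57.72 = 753.72
REF2 = 160 / 753.72 = 0.2123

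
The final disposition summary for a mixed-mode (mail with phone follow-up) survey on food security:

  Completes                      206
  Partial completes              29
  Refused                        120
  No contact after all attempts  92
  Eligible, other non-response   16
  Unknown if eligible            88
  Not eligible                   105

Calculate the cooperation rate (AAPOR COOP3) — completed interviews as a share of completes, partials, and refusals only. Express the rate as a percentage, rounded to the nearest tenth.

58.0%

Numerator → 206
Denominator → 206 + 29 + 120 = 355
COOP3 = 206 / 355 = 0.5803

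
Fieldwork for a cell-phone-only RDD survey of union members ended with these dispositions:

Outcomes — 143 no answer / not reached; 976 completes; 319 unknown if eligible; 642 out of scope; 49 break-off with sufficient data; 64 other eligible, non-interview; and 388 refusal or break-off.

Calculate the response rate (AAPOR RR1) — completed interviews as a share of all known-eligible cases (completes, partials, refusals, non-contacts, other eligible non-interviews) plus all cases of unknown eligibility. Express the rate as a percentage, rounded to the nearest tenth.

Top: 976
Denominator: 976 + 49 + 388 + 143 + 64 + 319 = 1939
RR1 = 976 / 1939 = 0.5034

50.3%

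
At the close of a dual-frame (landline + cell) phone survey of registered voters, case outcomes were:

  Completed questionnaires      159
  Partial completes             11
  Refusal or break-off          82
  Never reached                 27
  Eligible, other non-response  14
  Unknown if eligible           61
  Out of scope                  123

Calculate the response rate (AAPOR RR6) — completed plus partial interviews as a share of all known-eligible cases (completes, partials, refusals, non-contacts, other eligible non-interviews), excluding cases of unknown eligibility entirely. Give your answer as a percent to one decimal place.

58.0%

Numerator → 159 + 11 = 170
Denom → 159 + 11 + 82 + 27 + 14 = 293
RR6 = 170 / 293 = 0.5802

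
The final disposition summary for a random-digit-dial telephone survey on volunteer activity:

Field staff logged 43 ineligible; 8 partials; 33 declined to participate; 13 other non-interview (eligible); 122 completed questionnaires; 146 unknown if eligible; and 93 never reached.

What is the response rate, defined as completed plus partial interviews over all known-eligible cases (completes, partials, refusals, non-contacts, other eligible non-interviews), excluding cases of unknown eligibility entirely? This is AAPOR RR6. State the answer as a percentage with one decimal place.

Numerator → 122 + 8 = 130
Base → 122 + 8 + 33 + 93 + 13 = 269
RR6 = 130 / 269 = 0.4833

48.3%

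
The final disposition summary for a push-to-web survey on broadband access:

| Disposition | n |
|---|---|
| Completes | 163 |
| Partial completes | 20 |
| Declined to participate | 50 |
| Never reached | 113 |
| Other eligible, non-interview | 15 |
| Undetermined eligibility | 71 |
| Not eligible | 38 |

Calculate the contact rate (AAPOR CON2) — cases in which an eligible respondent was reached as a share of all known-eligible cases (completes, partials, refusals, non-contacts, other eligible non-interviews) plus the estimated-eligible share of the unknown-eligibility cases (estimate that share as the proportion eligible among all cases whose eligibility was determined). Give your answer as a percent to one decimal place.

58.3%

Numerator: 163 + 20 + 50 + 15 = 248
Determined eligible: 163 + 20 + 50 + 113 + 15 = 361
e = 361 / (361 + 38) = 361 / 399 = 0.9048
Eligible share of unknowns: 0.9048 × 71 = 64.24
Denominator: 361 + 64.24 = 425.24
CON2 = 248 / 425.24 = 0.5832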